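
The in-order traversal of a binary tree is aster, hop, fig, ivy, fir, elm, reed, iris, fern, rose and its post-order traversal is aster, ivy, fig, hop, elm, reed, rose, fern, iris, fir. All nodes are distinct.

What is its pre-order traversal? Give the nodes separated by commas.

fir, hop, aster, fig, ivy, iris, reed, elm, fern, rose

The last element of post-order is the root; it splits in-order into left and right subtrees.
Root fir: left subtree has 4 nodes {aster, hop, fig, ivy}, right has 5 {elm, reed, iris, fern, rose}.
  Root hop: left subtree has 1 node {aster}, right has 2 {fig, ivy}.
    Root fig: left subtree has 0 nodes { }, right has 1 {ivy}.
  Root iris: left subtree has 2 nodes {elm, reed}, right has 2 {fern, rose}.
    Root reed: left subtree has 1 node {elm}, right has 0 { }.
    Root fern: left subtree has 0 nodes { }, right has 1 {rose}.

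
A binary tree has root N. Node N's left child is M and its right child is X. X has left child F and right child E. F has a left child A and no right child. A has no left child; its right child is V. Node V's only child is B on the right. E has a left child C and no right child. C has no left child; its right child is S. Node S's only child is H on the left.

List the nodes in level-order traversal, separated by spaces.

N M X F E A C V S B H

Level-order visits nodes level by level from the root, left to right within each level.
Level 0: N
Level 1: M, X
Level 2: F, E
Level 3: A, C
Level 4: V, S
Level 5: B, H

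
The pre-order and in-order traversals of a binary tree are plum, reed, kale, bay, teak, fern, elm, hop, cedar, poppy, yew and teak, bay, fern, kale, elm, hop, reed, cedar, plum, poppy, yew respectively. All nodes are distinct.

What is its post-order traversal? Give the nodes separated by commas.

teak, fern, bay, hop, elm, kale, cedar, reed, yew, poppy, plum

The first element of pre-order is the root; it splits in-order into left and right subtrees.
Root plum: left subtree has 8 nodes {teak, bay, fern, kale, elm, hop, reed, cedar}, right has 2 {poppy, yew}.
  Root reed: left subtree has 6 nodes {teak, bay, fern, kale, elm, hop}, right has 1 {cedar}.
    Root kale: left subtree has 3 nodes {teak, bay, fern}, right has 2 {elm, hop}.
      Root bay: left subtree has 1 node {teak}, right has 1 {fern}.
      Root elm: left subtree has 0 nodes { }, right has 1 {hop}.
  Root poppy: left subtree has 0 nodes { }, right has 1 {yew}.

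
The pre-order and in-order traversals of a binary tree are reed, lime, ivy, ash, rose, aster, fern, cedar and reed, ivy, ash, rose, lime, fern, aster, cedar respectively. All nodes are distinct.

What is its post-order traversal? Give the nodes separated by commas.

rose, ash, ivy, fern, cedar, aster, lime, reed

The first element of pre-order is the root; it splits in-order into left and right subtrees.
Root reed: left subtree has 0 nodes { }, right has 7 {ivy, ash, rose, lime, fern, aster, cedar}.
  Root lime: left subtree has 3 nodes {ivy, ash, rose}, right has 3 {fern, aster, cedar}.
    Root ivy: left subtree has 0 nodes { }, right has 2 {ash, rose}.
      Root ash: left subtree has 0 nodes { }, right has 1 {rose}.
    Root aster: left subtree has 1 node {fern}, right has 1 {cedar}.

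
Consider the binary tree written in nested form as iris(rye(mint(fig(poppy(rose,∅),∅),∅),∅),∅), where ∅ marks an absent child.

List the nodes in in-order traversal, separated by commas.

rose, poppy, fig, mint, rye, iris

In-order visits the left subtree, then the node, then the right subtree.
At iris: go left to rye.
  At rye: go left to mint.
    At mint: go left to fig.
      At fig: go left to poppy.
        At poppy: go left to rose.
          rose is a leaf — visit rose.
        Visit poppy.
        At poppy: no right child.
      Visit fig.
      At fig: no right child.
    Visit mint.
    At mint: no right child.
  Visit rye.
  At rye: no right child.
Visit iris.
At iris: no right child.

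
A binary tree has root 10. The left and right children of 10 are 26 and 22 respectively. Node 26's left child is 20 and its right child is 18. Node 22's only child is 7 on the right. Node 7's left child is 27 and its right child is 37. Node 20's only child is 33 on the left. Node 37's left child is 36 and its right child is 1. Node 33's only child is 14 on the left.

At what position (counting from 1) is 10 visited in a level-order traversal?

1

Level-order visits nodes level by level from the root, left to right within each level.
Level 0: 10
Level 1: 26, 22
Level 2: 20, 18, 7
Level 3: 33, 27, 37
Level 4: 14, 36, 1
Full level-order sequence: 10, 26, 22, 20, 18, 7, 33, 27, 37, 14, 36, 1.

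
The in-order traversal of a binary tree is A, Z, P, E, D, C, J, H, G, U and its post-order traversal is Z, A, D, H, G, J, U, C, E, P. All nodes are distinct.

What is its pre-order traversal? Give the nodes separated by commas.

P, A, Z, E, C, D, U, J, G, H

The last element of post-order is the root; it splits in-order into left and right subtrees.
Root P: left subtree has 2 nodes {A, Z}, right has 7 {E, D, C, J, H, G, U}.
  Root A: left subtree has 0 nodes { }, right has 1 {Z}.
  Root E: left subtree has 0 nodes { }, right has 6 {D, C, J, H, G, U}.
    Root C: left subtree has 1 node {D}, right has 4 {J, H, G, U}.
      Root U: left subtree has 3 nodes {J, H, G}, right has 0 { }.
        Root J: left subtree has 0 nodes { }, right has 2 {H, G}.
          Root G: left subtree has 1 node {H}, right has 0 { }.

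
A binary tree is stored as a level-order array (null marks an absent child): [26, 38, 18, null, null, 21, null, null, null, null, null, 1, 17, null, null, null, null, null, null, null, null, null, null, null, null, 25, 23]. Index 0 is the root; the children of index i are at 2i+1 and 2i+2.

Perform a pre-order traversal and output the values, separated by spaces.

Pre-order visits the node, then its left subtree, then its right subtree.
Visit 26.
At 26: go left to 38.
  38 is a leaf — visit 38.
At 26: go right to 18.
  Visit 18.
  At 18: go left to 21.
    Visit 21.
    At 21: go left to 1.
      1 is a leaf — visit 1.
    At 21: go right to 17.
      Visit 17.
      At 17: go left to 25.
        25 is a leaf — visit 25.
      At 17: go right to 23.
        23 is a leaf — visit 23.
  At 18: no right child.

26 38 18 21 1 17 25 23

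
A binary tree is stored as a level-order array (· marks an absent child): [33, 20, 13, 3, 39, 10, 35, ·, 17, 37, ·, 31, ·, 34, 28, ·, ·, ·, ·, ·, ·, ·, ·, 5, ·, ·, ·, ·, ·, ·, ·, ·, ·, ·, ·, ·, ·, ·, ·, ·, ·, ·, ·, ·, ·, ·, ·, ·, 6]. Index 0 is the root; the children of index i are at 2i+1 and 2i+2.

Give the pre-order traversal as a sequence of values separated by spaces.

Pre-order visits the node, then its left subtree, then its right subtree.
Visit 33.
At 33: go left to 20.
  Visit 20.
  At 20: go left to 3.
    Visit 3.
    At 3: no left child.
    At 3: go right to 17.
      17 is a leaf — visit 17.
  At 20: go right to 39.
    Visit 39.
    At 39: go left to 37.
      37 is a leaf — visit 37.
    At 39: no right child.
At 33: go right to 13.
  Visit 13.
  At 13: go left to 10.
    Visit 10.
    At 10: go left to 31.
      Visit 31.
      At 31: go left to 5.
        Visit 5.
        At 5: no left child.
        At 5: go right to 6.
          6 is a leaf — visit 6.
      At 31: no right child.
    At 10: no right child.
  At 13: go right to 35.
    Visit 35.
    At 35: go left to 34.
      34 is a leaf — visit 34.
    At 35: go right to 28.
      28 is a leaf — visit 28.

33 20 3 17 39 37 13 10 31 5 6 35 34 28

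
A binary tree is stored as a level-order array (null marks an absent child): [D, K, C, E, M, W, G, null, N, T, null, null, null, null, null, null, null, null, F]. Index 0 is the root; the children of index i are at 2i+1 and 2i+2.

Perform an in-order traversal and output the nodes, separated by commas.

E, N, F, K, T, M, D, W, C, G

In-order visits the left subtree, then the node, then the right subtree.
At D: go left to K.
  At K: go left to E.
    At E: no left child.
    Visit E.
    At E: go right to N.
      At N: no left child.
      Visit N.
      At N: go right to F.
        F is a leaf — visit F.
  Visit K.
  At K: go right to M.
    At M: go left to T.
      T is a leaf — visit T.
    Visit M.
    At M: no right child.
Visit D.
At D: go right to C.
  At C: go left to W.
    W is a leaf — visit W.
  Visit C.
  At C: go right to G.
    G is a leaf — visit G.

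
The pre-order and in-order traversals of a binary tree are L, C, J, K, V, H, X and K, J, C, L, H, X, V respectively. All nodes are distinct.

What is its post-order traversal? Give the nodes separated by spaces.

The first element of pre-order is the root; it splits in-order into left and right subtrees.
Root L: left subtree has 3 nodes {K, J, C}, right has 3 {H, X, V}.
  Root C: left subtree has 2 nodes {K, J}, right has 0 { }.
    Root J: left subtree has 1 node {K}, right has 0 { }.
  Root V: left subtree has 2 nodes {H, X}, right has 0 { }.
    Root H: left subtree has 0 nodes { }, right has 1 {X}.

K J C X H V L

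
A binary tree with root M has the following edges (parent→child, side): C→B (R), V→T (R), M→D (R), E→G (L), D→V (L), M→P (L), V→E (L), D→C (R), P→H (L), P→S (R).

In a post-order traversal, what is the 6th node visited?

Post-order visits the left subtree, then the right subtree, then the node.
At M: go left to P.
  At P: go left to H.
    H is a leaf — visit H.
  At P: go right to S.
    S is a leaf — visit S.
  Visit P.
At M: go right to D.
  At D: go left to V.
    At V: go left to E.
      At E: go left to G.
        G is a leaf — visit G.
      At E: no right child.
      Visit E.
    At V: go right to T.
      T is a leaf — visit T.
    Visit V.
  At D: go right to C.
    At C: no left child.
    At C: go right to B.
      B is a leaf — visit B.
    Visit C.
  Visit D.
Visit M.
Full post-order sequence: H, S, P, G, E, T, V, B, C, D, M.

T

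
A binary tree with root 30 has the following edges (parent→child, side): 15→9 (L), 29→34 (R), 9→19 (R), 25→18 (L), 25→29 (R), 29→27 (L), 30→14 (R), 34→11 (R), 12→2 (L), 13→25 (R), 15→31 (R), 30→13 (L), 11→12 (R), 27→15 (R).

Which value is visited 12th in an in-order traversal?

2

In-order visits the left subtree, then the node, then the right subtree.
At 30: go left to 13.
  At 13: no left child.
  Visit 13.
  At 13: go right to 25.
    At 25: go left to 18.
      18 is a leaf — visit 18.
    Visit 25.
    At 25: go right to 29.
      At 29: go left to 27.
        At 27: no left child.
        Visit 27.
        At 27: go right to 15.
          At 15: go left to 9.
            At 9: no left child.
            Visit 9.
            At 9: go right to 19.
              19 is a leaf — visit 19.
          Visit 15.
          At 15: go right to 31.
            31 is a leaf — visit 31.
      Visit 29.
      At 29: go right to 34.
        At 34: no left child.
        Visit 34.
        At 34: go right to 11.
          At 11: no left child.
          Visit 11.
          At 11: go right to 12.
            At 12: go left to 2.
              2 is a leaf — visit 2.
            Visit 12.
            At 12: no right child.
Visit 30.
At 30: go right to 14.
  14 is a leaf — visit 14.
Full in-order sequence: 13, 18, 25, 27, 9, 19, 15, 31, 29, 34, 11, 2, 12, 30, 14.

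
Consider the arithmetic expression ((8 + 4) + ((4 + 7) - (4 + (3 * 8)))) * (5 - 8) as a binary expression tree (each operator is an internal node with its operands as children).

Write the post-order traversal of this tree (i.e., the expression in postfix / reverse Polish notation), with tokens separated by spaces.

8 4 + 4 7 + 4 3 8 * + - + 5 8 - *

Post-order on an expression tree gives postfix notation: for each operator, emit left operand, right operand, then the operator.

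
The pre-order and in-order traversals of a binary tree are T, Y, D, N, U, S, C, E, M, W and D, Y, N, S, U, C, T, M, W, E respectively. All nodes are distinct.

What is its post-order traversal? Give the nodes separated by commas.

The first element of pre-order is the root; it splits in-order into left and right subtrees.
Root T: left subtree has 6 nodes {D, Y, N, S, U, C}, right has 3 {M, W, E}.
  Root Y: left subtree has 1 node {D}, right has 4 {N, S, U, C}.
    Root N: left subtree has 0 nodes { }, right has 3 {S, U, C}.
      Root U: left subtree has 1 node {S}, right has 1 {C}.
  Root E: left subtree has 2 nodes {M, W}, right has 0 { }.
    Root M: left subtree has 0 nodes { }, right has 1 {W}.

D, S, C, U, N, Y, W, M, E, T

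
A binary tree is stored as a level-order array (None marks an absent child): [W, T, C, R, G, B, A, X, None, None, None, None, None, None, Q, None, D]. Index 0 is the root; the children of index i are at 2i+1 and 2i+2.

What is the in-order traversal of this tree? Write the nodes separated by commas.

X, D, R, T, G, W, B, C, A, Q

In-order visits the left subtree, then the node, then the right subtree.
At W: go left to T.
  At T: go left to R.
    At R: go left to X.
      At X: no left child.
      Visit X.
      At X: go right to D.
        D is a leaf — visit D.
    Visit R.
    At R: no right child.
  Visit T.
  At T: go right to G.
    G is a leaf — visit G.
Visit W.
At W: go right to C.
  At C: go left to B.
    B is a leaf — visit B.
  Visit C.
  At C: go right to A.
    At A: no left child.
    Visit A.
    At A: go right to Q.
      Q is a leaf — visit Q.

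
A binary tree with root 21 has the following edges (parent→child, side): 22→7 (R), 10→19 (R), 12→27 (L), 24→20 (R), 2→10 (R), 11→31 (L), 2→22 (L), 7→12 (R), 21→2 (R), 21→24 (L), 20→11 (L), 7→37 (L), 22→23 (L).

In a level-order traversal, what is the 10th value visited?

Level-order visits nodes level by level from the root, left to right within each level.
Level 0: 21
Level 1: 24, 2
Level 2: 20, 22, 10
Level 3: 11, 23, 7, 19
Level 4: 31, 37, 12
Level 5: 27
Full level-order sequence: 21, 24, 2, 20, 22, 10, 11, 23, 7, 19, 31, 37, 12, 27.

19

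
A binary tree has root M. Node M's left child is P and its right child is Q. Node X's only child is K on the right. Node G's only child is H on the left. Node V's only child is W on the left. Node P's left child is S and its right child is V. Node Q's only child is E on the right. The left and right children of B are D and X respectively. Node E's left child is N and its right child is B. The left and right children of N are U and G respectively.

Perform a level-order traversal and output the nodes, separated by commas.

Level-order visits nodes level by level from the root, left to right within each level.
Level 0: M
Level 1: P, Q
Level 2: S, V, E
Level 3: W, N, B
Level 4: U, G, D, X
Level 5: H, K

M, P, Q, S, V, E, W, N, B, U, G, D, X, H, K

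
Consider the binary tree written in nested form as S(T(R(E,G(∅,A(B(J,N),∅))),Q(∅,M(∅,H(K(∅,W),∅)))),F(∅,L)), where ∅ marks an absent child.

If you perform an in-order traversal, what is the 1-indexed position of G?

In-order visits the left subtree, then the node, then the right subtree.
At S: go left to T.
  At T: go left to R.
    At R: go left to E.
      E is a leaf — visit E.
    Visit R.
    At R: go right to G.
      At G: no left child.
      Visit G.
      At G: go right to A.
        At A: go left to B.
          At B: go left to J.
            J is a leaf — visit J.
          Visit B.
          At B: go right to N.
            N is a leaf — visit N.
        Visit A.
        At A: no right child.
  Visit T.
  At T: go right to Q.
    At Q: no left child.
    Visit Q.
    At Q: go right to M.
      At M: no left child.
      Visit M.
      At M: go right to H.
        At H: go left to K.
          At K: no left child.
          Visit K.
          At K: go right to W.
            W is a leaf — visit W.
        Visit H.
        At H: no right child.
Visit S.
At S: go right to F.
  At F: no left child.
  Visit F.
  At F: go right to L.
    L is a leaf — visit L.
Full in-order sequence: E, R, G, J, B, N, A, T, Q, M, K, W, H, S, F, L.

3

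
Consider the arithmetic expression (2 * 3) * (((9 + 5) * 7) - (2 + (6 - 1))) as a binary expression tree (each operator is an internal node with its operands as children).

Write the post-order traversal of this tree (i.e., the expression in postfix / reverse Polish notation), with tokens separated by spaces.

Post-order on an expression tree gives postfix notation: for each operator, emit left operand, right operand, then the operator.

2 3 * 9 5 + 7 * 2 6 1 - + - *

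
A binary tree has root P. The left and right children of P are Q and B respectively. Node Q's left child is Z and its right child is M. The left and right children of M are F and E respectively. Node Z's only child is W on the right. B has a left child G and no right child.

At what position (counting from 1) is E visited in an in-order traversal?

In-order visits the left subtree, then the node, then the right subtree.
At P: go left to Q.
  At Q: go left to Z.
    At Z: no left child.
    Visit Z.
    At Z: go right to W.
      W is a leaf — visit W.
  Visit Q.
  At Q: go right to M.
    At M: go left to F.
      F is a leaf — visit F.
    Visit M.
    At M: go right to E.
      E is a leaf — visit E.
Visit P.
At P: go right to B.
  At B: go left to G.
    G is a leaf — visit G.
  Visit B.
  At B: no right child.
Full in-order sequence: Z, W, Q, F, M, E, P, G, B.

6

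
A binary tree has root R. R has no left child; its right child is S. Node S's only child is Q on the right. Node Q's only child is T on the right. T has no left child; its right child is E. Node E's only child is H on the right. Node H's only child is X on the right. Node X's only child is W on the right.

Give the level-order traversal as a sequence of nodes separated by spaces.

Level-order visits nodes level by level from the root, left to right within each level.
Level 0: R
Level 1: S
Level 2: Q
Level 3: T
Level 4: E
Level 5: H
Level 6: X
Level 7: W

R S Q T E H X W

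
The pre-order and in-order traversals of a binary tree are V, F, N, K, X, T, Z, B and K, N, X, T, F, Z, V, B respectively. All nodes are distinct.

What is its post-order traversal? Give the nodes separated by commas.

The first element of pre-order is the root; it splits in-order into left and right subtrees.
Root V: left subtree has 6 nodes {K, N, X, T, F, Z}, right has 1 {B}.
  Root F: left subtree has 4 nodes {K, N, X, T}, right has 1 {Z}.
    Root N: left subtree has 1 node {K}, right has 2 {X, T}.
      Root X: left subtree has 0 nodes { }, right has 1 {T}.

K, T, X, N, Z, F, B, V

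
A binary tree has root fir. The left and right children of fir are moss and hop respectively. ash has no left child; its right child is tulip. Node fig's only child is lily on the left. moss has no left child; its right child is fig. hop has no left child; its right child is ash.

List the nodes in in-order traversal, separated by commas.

In-order visits the left subtree, then the node, then the right subtree.
At fir: go left to moss.
  At moss: no left child.
  Visit moss.
  At moss: go right to fig.
    At fig: go left to lily.
      lily is a leaf — visit lily.
    Visit fig.
    At fig: no right child.
Visit fir.
At fir: go right to hop.
  At hop: no left child.
  Visit hop.
  At hop: go right to ash.
    At ash: no left child.
    Visit ash.
    At ash: go right to tulip.
      tulip is a leaf — visit tulip.

moss, lily, fig, fir, hop, ash, tulip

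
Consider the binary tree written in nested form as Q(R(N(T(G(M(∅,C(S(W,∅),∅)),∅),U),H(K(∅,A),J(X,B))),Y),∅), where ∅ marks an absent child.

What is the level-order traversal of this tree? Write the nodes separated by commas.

Q, R, N, Y, T, H, G, U, K, J, M, A, X, B, C, S, W

Level-order visits nodes level by level from the root, left to right within each level.
Level 0: Q
Level 1: R
Level 2: N, Y
Level 3: T, H
Level 4: G, U, K, J
Level 5: M, A, X, B
Level 6: C
Level 7: S
Level 8: W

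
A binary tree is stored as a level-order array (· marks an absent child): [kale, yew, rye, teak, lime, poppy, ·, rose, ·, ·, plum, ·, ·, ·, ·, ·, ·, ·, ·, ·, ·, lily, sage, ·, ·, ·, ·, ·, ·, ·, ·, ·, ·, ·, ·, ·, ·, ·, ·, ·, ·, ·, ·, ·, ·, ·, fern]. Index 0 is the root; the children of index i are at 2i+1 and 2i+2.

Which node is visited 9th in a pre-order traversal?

fern

Pre-order visits the node, then its left subtree, then its right subtree.
Visit kale.
At kale: go left to yew.
  Visit yew.
  At yew: go left to teak.
    Visit teak.
    At teak: go left to rose.
      rose is a leaf — visit rose.
    At teak: no right child.
  At yew: go right to lime.
    Visit lime.
    At lime: no left child.
    At lime: go right to plum.
      Visit plum.
      At plum: go left to lily.
        lily is a leaf — visit lily.
      At plum: go right to sage.
        Visit sage.
        At sage: no left child.
        At sage: go right to fern.
          fern is a leaf — visit fern.
At kale: go right to rye.
  Visit rye.
  At rye: go left to poppy.
    poppy is a leaf — visit poppy.
  At rye: no right child.
Full pre-order sequence: kale, yew, teak, rose, lime, plum, lily, sage, fern, rye, poppy.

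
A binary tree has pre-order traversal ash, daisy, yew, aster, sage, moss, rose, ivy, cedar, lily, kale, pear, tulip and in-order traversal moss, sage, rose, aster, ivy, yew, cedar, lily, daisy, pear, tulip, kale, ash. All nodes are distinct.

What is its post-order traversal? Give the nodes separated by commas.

moss, rose, sage, ivy, aster, lily, cedar, yew, tulip, pear, kale, daisy, ash

The first element of pre-order is the root; it splits in-order into left and right subtrees.
Root ash: left subtree has 12 nodes {moss, sage, rose, aster, ivy, yew, cedar, lily, daisy, pear, tulip, kale}, right has 0 { }.
  Root daisy: left subtree has 8 nodes {moss, sage, rose, aster, ivy, yew, cedar, lily}, right has 3 {pear, tulip, kale}.
    Root yew: left subtree has 5 nodes {moss, sage, rose, aster, ivy}, right has 2 {cedar, lily}.
      Root aster: left subtree has 3 nodes {moss, sage, rose}, right has 1 {ivy}.
        Root sage: left subtree has 1 node {moss}, right has 1 {rose}.
      Root cedar: left subtree has 0 nodes { }, right has 1 {lily}.
    Root kale: left subtree has 2 nodes {pear, tulip}, right has 0 { }.
      Root pear: left subtree has 0 nodes { }, right has 1 {tulip}.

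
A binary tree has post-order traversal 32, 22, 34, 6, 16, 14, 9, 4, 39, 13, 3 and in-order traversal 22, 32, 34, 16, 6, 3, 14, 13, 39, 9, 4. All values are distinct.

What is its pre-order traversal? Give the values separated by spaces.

The last element of post-order is the root; it splits in-order into left and right subtrees.
Root 3: left subtree has 5 nodes {22, 32, 34, 16, 6}, right has 5 {14, 13, 39, 9, 4}.
  Root 16: left subtree has 3 nodes {22, 32, 34}, right has 1 {6}.
    Root 34: left subtree has 2 nodes {22, 32}, right has 0 { }.
      Root 22: left subtree has 0 nodes { }, right has 1 {32}.
  Root 13: left subtree has 1 node {14}, right has 3 {39, 9, 4}.
    Root 39: left subtree has 0 nodes { }, right has 2 {9, 4}.
      Root 4: left subtree has 1 node {9}, right has 0 { }.

3 16 34 22 32 6 13 14 39 4 9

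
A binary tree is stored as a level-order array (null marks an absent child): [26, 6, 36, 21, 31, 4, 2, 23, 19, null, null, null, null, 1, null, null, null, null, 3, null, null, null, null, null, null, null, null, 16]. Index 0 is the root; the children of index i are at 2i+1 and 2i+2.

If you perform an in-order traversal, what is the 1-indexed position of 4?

8

In-order visits the left subtree, then the node, then the right subtree.
At 26: go left to 6.
  At 6: go left to 21.
    At 21: go left to 23.
      23 is a leaf — visit 23.
    Visit 21.
    At 21: go right to 19.
      At 19: no left child.
      Visit 19.
      At 19: go right to 3.
        3 is a leaf — visit 3.
  Visit 6.
  At 6: go right to 31.
    31 is a leaf — visit 31.
Visit 26.
At 26: go right to 36.
  At 36: go left to 4.
    4 is a leaf — visit 4.
  Visit 36.
  At 36: go right to 2.
    At 2: go left to 1.
      At 1: go left to 16.
        16 is a leaf — visit 16.
      Visit 1.
      At 1: no right child.
    Visit 2.
    At 2: no right child.
Full in-order sequence: 23, 21, 19, 3, 6, 31, 26, 4, 36, 16, 1, 2.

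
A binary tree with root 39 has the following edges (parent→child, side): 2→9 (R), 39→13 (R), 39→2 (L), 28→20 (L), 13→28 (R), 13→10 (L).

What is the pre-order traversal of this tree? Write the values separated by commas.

Pre-order visits the node, then its left subtree, then its right subtree.
Visit 39.
At 39: go left to 2.
  Visit 2.
  At 2: no left child.
  At 2: go right to 9.
    9 is a leaf — visit 9.
At 39: go right to 13.
  Visit 13.
  At 13: go left to 10.
    10 is a leaf — visit 10.
  At 13: go right to 28.
    Visit 28.
    At 28: go left to 20.
      20 is a leaf — visit 20.
    At 28: no right child.

39, 2, 9, 13, 10, 28, 20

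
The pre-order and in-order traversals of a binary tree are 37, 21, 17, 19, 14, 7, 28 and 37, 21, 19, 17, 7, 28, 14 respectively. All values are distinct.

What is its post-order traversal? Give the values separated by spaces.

19 28 7 14 17 21 37

The first element of pre-order is the root; it splits in-order into left and right subtrees.
Root 37: left subtree has 0 nodes { }, right has 6 {21, 19, 17, 7, 28, 14}.
  Root 21: left subtree has 0 nodes { }, right has 5 {19, 17, 7, 28, 14}.
    Root 17: left subtree has 1 node {19}, right has 3 {7, 28, 14}.
      Root 14: left subtree has 2 nodes {7, 28}, right has 0 { }.
        Root 7: left subtree has 0 nodes { }, right has 1 {28}.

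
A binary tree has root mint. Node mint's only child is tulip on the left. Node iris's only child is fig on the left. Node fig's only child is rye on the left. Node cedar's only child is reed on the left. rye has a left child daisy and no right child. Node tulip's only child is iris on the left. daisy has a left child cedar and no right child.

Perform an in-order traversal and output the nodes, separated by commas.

reed, cedar, daisy, rye, fig, iris, tulip, mint

In-order visits the left subtree, then the node, then the right subtree.
At mint: go left to tulip.
  At tulip: go left to iris.
    At iris: go left to fig.
      At fig: go left to rye.
        At rye: go left to daisy.
          At daisy: go left to cedar.
            At cedar: go left to reed.
              reed is a leaf — visit reed.
            Visit cedar.
            At cedar: no right child.
          Visit daisy.
          At daisy: no right child.
        Visit rye.
        At rye: no right child.
      Visit fig.
      At fig: no right child.
    Visit iris.
    At iris: no right child.
  Visit tulip.
  At tulip: no right child.
Visit mint.
At mint: no right child.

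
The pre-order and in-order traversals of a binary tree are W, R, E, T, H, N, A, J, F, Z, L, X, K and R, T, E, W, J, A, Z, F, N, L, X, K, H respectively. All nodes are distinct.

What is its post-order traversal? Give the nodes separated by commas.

T, E, R, J, Z, F, A, K, X, L, N, H, W

The first element of pre-order is the root; it splits in-order into left and right subtrees.
Root W: left subtree has 3 nodes {R, T, E}, right has 9 {J, A, Z, F, N, L, X, K, H}.
  Root R: left subtree has 0 nodes { }, right has 2 {T, E}.
    Root E: left subtree has 1 node {T}, right has 0 { }.
  Root H: left subtree has 8 nodes {J, A, Z, F, N, L, X, K}, right has 0 { }.
    Root N: left subtree has 4 nodes {J, A, Z, F}, right has 3 {L, X, K}.
      Root A: left subtree has 1 node {J}, right has 2 {Z, F}.
        Root F: left subtree has 1 node {Z}, right has 0 { }.
      Root L: left subtree has 0 nodes { }, right has 2 {X, K}.
        Root X: left subtree has 0 nodes { }, right has 1 {K}.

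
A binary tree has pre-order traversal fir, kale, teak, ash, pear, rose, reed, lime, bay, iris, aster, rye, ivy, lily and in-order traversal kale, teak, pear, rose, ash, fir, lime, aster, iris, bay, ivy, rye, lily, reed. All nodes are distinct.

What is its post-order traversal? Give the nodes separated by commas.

The first element of pre-order is the root; it splits in-order into left and right subtrees.
Root fir: left subtree has 5 nodes {kale, teak, pear, rose, ash}, right has 8 {lime, aster, iris, bay, ivy, rye, lily, reed}.
  Root kale: left subtree has 0 nodes { }, right has 4 {teak, pear, rose, ash}.
    Root teak: left subtree has 0 nodes { }, right has 3 {pear, rose, ash}.
      Root ash: left subtree has 2 nodes {pear, rose}, right has 0 { }.
        Root pear: left subtree has 0 nodes { }, right has 1 {rose}.
  Root reed: left subtree has 7 nodes {lime, aster, iris, bay, ivy, rye, lily}, right has 0 { }.
    Root lime: left subtree has 0 nodes { }, right has 6 {aster, iris, bay, ivy, rye, lily}.
      Root bay: left subtree has 2 nodes {aster, iris}, right has 3 {ivy, rye, lily}.
        Root iris: left subtree has 1 node {aster}, right has 0 { }.
        Root rye: left subtree has 1 node {ivy}, right has 1 {lily}.

rose, pear, ash, teak, kale, aster, iris, ivy, lily, rye, bay, lime, reed, fir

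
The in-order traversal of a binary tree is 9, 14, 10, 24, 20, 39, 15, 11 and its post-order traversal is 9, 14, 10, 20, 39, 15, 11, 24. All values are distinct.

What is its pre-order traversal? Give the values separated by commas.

The last element of post-order is the root; it splits in-order into left and right subtrees.
Root 24: left subtree has 3 nodes {9, 14, 10}, right has 4 {20, 39, 15, 11}.
  Root 10: left subtree has 2 nodes {9, 14}, right has 0 { }.
    Root 14: left subtree has 1 node {9}, right has 0 { }.
  Root 11: left subtree has 3 nodes {20, 39, 15}, right has 0 { }.
    Root 15: left subtree has 2 nodes {20, 39}, right has 0 { }.
      Root 39: left subtree has 1 node {20}, right has 0 { }.

24, 10, 14, 9, 11, 15, 39, 20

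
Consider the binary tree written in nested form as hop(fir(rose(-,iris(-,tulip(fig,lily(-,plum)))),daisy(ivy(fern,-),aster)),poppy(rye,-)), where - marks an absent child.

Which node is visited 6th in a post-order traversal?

rose

Post-order visits the left subtree, then the right subtree, then the node.
At hop: go left to fir.
  At fir: go left to rose.
    At rose: no left child.
    At rose: go right to iris.
      At iris: no left child.
      At iris: go right to tulip.
        At tulip: go left to fig.
          fig is a leaf — visit fig.
        At tulip: go right to lily.
          At lily: no left child.
          At lily: go right to plum.
            plum is a leaf — visit plum.
          Visit lily.
        Visit tulip.
      Visit iris.
    Visit rose.
  At fir: go right to daisy.
    At daisy: go left to ivy.
      At ivy: go left to fern.
        fern is a leaf — visit fern.
      At ivy: no right child.
      Visit ivy.
    At daisy: go right to aster.
      aster is a leaf — visit aster.
    Visit daisy.
  Visit fir.
At hop: go right to poppy.
  At poppy: go left to rye.
    rye is a leaf — visit rye.
  At poppy: no right child.
  Visit poppy.
Visit hop.
Full post-order sequence: fig, plum, lily, tulip, iris, rose, fern, ivy, aster, daisy, fir, rye, poppy, hop.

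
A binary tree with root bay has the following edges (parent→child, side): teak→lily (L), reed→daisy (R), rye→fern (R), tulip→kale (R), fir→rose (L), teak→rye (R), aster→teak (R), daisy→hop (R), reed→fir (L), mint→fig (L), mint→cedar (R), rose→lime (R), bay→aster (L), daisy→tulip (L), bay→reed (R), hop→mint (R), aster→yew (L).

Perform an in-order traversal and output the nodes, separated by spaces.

yew aster lily teak rye fern bay rose lime fir reed tulip kale daisy hop fig mint cedar

In-order visits the left subtree, then the node, then the right subtree.
At bay: go left to aster.
  At aster: go left to yew.
    yew is a leaf — visit yew.
  Visit aster.
  At aster: go right to teak.
    At teak: go left to lily.
      lily is a leaf — visit lily.
    Visit teak.
    At teak: go right to rye.
      At rye: no left child.
      Visit rye.
      At rye: go right to fern.
        fern is a leaf — visit fern.
Visit bay.
At bay: go right to reed.
  At reed: go left to fir.
    At fir: go left to rose.
      At rose: no left child.
      Visit rose.
      At rose: go right to lime.
        lime is a leaf — visit lime.
    Visit fir.
    At fir: no right child.
  Visit reed.
  At reed: go right to daisy.
    At daisy: go left to tulip.
      At tulip: no left child.
      Visit tulip.
      At tulip: go right to kale.
        kale is a leaf — visit kale.
    Visit daisy.
    At daisy: go right to hop.
      At hop: no left child.
      Visit hop.
      At hop: go right to mint.
        At mint: go left to fig.
          fig is a leaf — visit fig.
        Visit mint.
        At mint: go right to cedar.
          cedar is a leaf — visit cedar.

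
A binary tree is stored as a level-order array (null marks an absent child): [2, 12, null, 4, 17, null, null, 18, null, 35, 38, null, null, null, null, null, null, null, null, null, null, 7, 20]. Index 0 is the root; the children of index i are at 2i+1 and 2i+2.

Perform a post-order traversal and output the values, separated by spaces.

Post-order visits the left subtree, then the right subtree, then the node.
At 2: go left to 12.
  At 12: go left to 4.
    At 4: go left to 18.
      18 is a leaf — visit 18.
    At 4: no right child.
    Visit 4.
  At 12: go right to 17.
    At 17: go left to 35.
      35 is a leaf — visit 35.
    At 17: go right to 38.
      At 38: go left to 7.
        7 is a leaf — visit 7.
      At 38: go right to 20.
        20 is a leaf — visit 20.
      Visit 38.
    Visit 17.
  Visit 12.
At 2: no right child.
Visit 2.

18 4 35 7 20 38 17 12 2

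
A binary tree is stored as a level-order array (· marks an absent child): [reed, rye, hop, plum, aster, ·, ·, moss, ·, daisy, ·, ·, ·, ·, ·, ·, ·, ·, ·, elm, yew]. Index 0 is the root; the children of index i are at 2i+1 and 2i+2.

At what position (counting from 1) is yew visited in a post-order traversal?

4

Post-order visits the left subtree, then the right subtree, then the node.
At reed: go left to rye.
  At rye: go left to plum.
    At plum: go left to moss.
      moss is a leaf — visit moss.
    At plum: no right child.
    Visit plum.
  At rye: go right to aster.
    At aster: go left to daisy.
      At daisy: go left to elm.
        elm is a leaf — visit elm.
      At daisy: go right to yew.
        yew is a leaf — visit yew.
      Visit daisy.
    At aster: no right child.
    Visit aster.
  Visit rye.
At reed: go right to hop.
  hop is a leaf — visit hop.
Visit reed.
Full post-order sequence: moss, plum, elm, yew, daisy, aster, rye, hop, reed.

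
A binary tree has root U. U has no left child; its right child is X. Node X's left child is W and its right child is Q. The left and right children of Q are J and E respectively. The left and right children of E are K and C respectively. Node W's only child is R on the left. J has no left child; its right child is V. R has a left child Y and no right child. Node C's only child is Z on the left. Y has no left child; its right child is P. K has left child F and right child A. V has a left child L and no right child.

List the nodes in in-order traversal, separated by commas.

In-order visits the left subtree, then the node, then the right subtree.
At U: no left child.
Visit U.
At U: go right to X.
  At X: go left to W.
    At W: go left to R.
      At R: go left to Y.
        At Y: no left child.
        Visit Y.
        At Y: go right to P.
          P is a leaf — visit P.
      Visit R.
      At R: no right child.
    Visit W.
    At W: no right child.
  Visit X.
  At X: go right to Q.
    At Q: go left to J.
      At J: no left child.
      Visit J.
      At J: go right to V.
        At V: go left to L.
          L is a leaf — visit L.
        Visit V.
        At V: no right child.
    Visit Q.
    At Q: go right to E.
      At E: go left to K.
        At K: go left to F.
          F is a leaf — visit F.
        Visit K.
        At K: go right to A.
          A is a leaf — visit A.
      Visit E.
      At E: go right to C.
        At C: go left to Z.
          Z is a leaf — visit Z.
        Visit C.
        At C: no right child.

U, Y, P, R, W, X, J, L, V, Q, F, K, A, E, Z, C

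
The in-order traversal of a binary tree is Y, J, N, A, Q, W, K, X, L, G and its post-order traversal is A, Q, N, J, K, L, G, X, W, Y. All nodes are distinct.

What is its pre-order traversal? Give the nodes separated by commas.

The last element of post-order is the root; it splits in-order into left and right subtrees.
Root Y: left subtree has 0 nodes { }, right has 9 {J, N, A, Q, W, K, X, L, G}.
  Root W: left subtree has 4 nodes {J, N, A, Q}, right has 4 {K, X, L, G}.
    Root J: left subtree has 0 nodes { }, right has 3 {N, A, Q}.
      Root N: left subtree has 0 nodes { }, right has 2 {A, Q}.
        Root Q: left subtree has 1 node {A}, right has 0 { }.
    Root X: left subtree has 1 node {K}, right has 2 {L, G}.
      Root G: left subtree has 1 node {L}, right has 0 { }.

Y, W, J, N, Q, A, X, K, G, L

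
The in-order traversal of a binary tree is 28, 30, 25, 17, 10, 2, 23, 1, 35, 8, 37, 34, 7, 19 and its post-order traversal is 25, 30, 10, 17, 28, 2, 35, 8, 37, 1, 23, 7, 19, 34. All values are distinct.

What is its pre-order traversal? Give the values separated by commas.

34, 23, 2, 28, 17, 30, 25, 10, 1, 37, 8, 35, 19, 7

The last element of post-order is the root; it splits in-order into left and right subtrees.
Root 34: left subtree has 11 nodes {28, 30, 25, 17, 10, 2, 23, 1, 35, 8, 37}, right has 2 {7, 19}.
  Root 23: left subtree has 6 nodes {28, 30, 25, 17, 10, 2}, right has 4 {1, 35, 8, 37}.
    Root 2: left subtree has 5 nodes {28, 30, 25, 17, 10}, right has 0 { }.
      Root 28: left subtree has 0 nodes { }, right has 4 {30, 25, 17, 10}.
        Root 17: left subtree has 2 nodes {30, 25}, right has 1 {10}.
          Root 30: left subtree has 0 nodes { }, right has 1 {25}.
    Root 1: left subtree has 0 nodes { }, right has 3 {35, 8, 37}.
      Root 37: left subtree has 2 nodes {35, 8}, right has 0 { }.
        Root 8: left subtree has 1 node {35}, right has 0 { }.
  Root 19: left subtree has 1 node {7}, right has 0 { }.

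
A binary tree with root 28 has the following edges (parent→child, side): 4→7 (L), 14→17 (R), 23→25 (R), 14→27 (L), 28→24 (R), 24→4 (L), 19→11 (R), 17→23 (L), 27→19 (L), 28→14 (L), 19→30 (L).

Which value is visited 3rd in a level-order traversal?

Level-order visits nodes level by level from the root, left to right within each level.
Level 0: 28
Level 1: 14, 24
Level 2: 27, 17, 4
Level 3: 19, 23, 7
Level 4: 30, 11, 25
Full level-order sequence: 28, 14, 24, 27, 17, 4, 19, 23, 7, 30, 11, 25.

24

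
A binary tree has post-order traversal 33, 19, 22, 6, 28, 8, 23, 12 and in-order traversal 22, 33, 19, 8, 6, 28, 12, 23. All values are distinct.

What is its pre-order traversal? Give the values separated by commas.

12, 8, 22, 19, 33, 28, 6, 23

The last element of post-order is the root; it splits in-order into left and right subtrees.
Root 12: left subtree has 6 nodes {22, 33, 19, 8, 6, 28}, right has 1 {23}.
  Root 8: left subtree has 3 nodes {22, 33, 19}, right has 2 {6, 28}.
    Root 22: left subtree has 0 nodes { }, right has 2 {33, 19}.
      Root 19: left subtree has 1 node {33}, right has 0 { }.
    Root 28: left subtree has 1 node {6}, right has 0 { }.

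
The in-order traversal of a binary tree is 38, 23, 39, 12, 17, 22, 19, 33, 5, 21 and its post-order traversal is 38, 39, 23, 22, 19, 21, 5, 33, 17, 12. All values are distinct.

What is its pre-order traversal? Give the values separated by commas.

The last element of post-order is the root; it splits in-order into left and right subtrees.
Root 12: left subtree has 3 nodes {38, 23, 39}, right has 6 {17, 22, 19, 33, 5, 21}.
  Root 23: left subtree has 1 node {38}, right has 1 {39}.
  Root 17: left subtree has 0 nodes { }, right has 5 {22, 19, 33, 5, 21}.
    Root 33: left subtree has 2 nodes {22, 19}, right has 2 {5, 21}.
      Root 19: left subtree has 1 node {22}, right has 0 { }.
      Root 5: left subtree has 0 nodes { }, right has 1 {21}.

12, 23, 38, 39, 17, 33, 19, 22, 5, 21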